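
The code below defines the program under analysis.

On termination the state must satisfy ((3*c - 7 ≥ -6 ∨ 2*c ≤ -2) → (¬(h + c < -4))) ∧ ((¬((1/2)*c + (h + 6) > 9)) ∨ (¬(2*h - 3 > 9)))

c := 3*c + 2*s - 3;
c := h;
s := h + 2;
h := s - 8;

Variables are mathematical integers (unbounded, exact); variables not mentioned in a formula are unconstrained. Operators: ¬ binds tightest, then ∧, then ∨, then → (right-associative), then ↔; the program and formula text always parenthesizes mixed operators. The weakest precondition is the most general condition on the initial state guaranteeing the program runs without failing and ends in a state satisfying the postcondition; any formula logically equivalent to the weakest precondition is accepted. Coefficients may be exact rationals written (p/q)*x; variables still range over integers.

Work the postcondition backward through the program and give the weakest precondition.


Working backward. After the program, the postcondition ((3*c - 7 ≥ -6 ∨ 2*c ≤ -2) → (¬(h + c < -4))) ∧ ((¬((1/2)*c + (h + 6) > 9)) ∨ (¬(2*h - 3 > 9))) must hold; in canonical form it is ((3*c ≥ 1 ∨ 2*c ≤ -2) → (¬(c + h < -4))) ∧ ((¬((1/2)*c + h > 3)) ∨ (¬(2*h > 12))).
Before h := s - 8: ((3*c ≥ 1 ∨ 2*c ≤ -2) → (¬(c + s < 4))) ∧ ((¬((1/2)*c + s > 11)) ∨ (¬(2*s > 28)))
Before s := h + 2: ((3*c ≥ 1 ∨ 2*c ≤ -2) → (¬(c + h < 2))) ∧ ((¬((1/2)*c + h > 9)) ∨ (¬(2*h > 24)))
Before c := h: ((3*h ≥ 1 ∨ 2*h ≤ -2) → (¬(2*h < 2))) ∧ ((¬((3/2)*h > 9)) ∨ (¬(2*h > 24)))
Before c := 3*c + 2*s - 3: ((3*h ≥ 1 ∨ 2*h ≤ -2) → (¬(2*h < 2))) ∧ ((¬((3/2)*h > 9)) ∨ (¬(2*h > 24)))
Answer: WP = ((3*h ≥ 1 ∨ 2*h ≤ -2) → (¬(2*h < 2))) ∧ ((¬((3/2)*h > 9)) ∨ (¬(2*h > 24)))


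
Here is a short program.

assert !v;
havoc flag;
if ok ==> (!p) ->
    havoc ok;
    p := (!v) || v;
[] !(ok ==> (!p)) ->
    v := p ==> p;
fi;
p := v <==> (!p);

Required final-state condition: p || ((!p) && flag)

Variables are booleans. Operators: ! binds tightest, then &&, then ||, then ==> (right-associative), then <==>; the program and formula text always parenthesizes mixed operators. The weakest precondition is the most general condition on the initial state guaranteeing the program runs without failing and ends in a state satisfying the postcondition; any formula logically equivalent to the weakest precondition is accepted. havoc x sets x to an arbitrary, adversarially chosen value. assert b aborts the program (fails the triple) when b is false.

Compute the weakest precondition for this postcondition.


Working backward. After the program, p || ((!p) && flag) must hold.
Before p := v <==> (!p): (v <==> (!p)) || ((!(v <==> (!p))) && flag)
Then branch requires (!v) || (v && flag); else branch requires (!p) || (p && flag).
Before the if: ((ok ==> (!p)) ==> ((!v) || (v && flag))) && ((!(ok ==> (!p))) ==> ((!p) || (p && flag)))
Before havoc flag: ((ok ==> (!p)) ==> (!v)) && ((!(ok ==> (!p))) ==> (!p))
Before assert !v: (!v) && ((ok ==> (!p)) ==> (!v)) && ((!(ok ==> (!p))) ==> (!p))
Answer: WP = (!v) && ((ok ==> (!p)) ==> (!v)) && ((!(ok ==> (!p))) ==> (!p))


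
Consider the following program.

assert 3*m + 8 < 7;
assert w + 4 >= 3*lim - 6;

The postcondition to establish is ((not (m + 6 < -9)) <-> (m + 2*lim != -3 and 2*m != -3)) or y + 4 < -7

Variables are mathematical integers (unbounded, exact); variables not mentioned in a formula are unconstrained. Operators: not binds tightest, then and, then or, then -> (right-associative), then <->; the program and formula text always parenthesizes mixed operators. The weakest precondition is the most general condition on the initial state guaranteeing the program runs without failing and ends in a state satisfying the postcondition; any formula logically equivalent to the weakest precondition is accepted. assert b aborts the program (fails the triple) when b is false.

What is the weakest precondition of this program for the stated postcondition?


Working backward. After the program, the postcondition ((not (m + 6 < -9)) <-> (m + 2*lim != -3 and 2*m != -3)) or y + 4 < -7 must hold; in canonical form it is ((not (m < -15)) <-> (2*lim + m != -3 and 2*m != -3)) or y < -11.
Before assert w + 4 >= 3*lim - 6: w >= 3*lim - 10 and (((not (m < -15)) <-> (2*lim + m != -3 and 2*m != -3)) or y < -11)
Before assert 3*m + 8 < 7: 3*m < -1 and w >= 3*lim - 10 and (((not (m < -15)) <-> (2*lim + m != -3 and 2*m != -3)) or y < -11)
Answer: WP = 3*m < -1 and w >= 3*lim - 10 and (((not (m < -15)) <-> (2*lim + m != -3 and 2*m != -3)) or y < -11)


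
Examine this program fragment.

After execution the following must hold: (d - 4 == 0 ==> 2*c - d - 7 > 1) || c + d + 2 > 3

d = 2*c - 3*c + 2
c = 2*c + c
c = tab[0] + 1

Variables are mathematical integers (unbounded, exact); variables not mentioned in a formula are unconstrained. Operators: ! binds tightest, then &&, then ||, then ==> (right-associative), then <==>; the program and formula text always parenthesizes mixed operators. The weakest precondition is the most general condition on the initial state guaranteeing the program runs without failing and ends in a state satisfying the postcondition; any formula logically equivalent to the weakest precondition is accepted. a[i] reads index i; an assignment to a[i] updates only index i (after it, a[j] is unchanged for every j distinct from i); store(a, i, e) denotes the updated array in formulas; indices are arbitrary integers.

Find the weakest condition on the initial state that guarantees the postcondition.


Working backward. After the program, the postcondition (d - 4 == 0 ==> 2*c - d - 7 > 1) || c + d + 2 > 3 must hold; in canonical form it is (d == 4 ==> 2*c > d + 8) || c + d > 1.
Before c := tab[0] + 1: (d == 4 ==> 2*tab[0] > d + 6) || tab[0] + d > 0
Before c := 2*c + c: (d == 4 ==> 2*tab[0] > d + 6) || tab[0] + d > 0
Before d := 2*c - 3*c + 2: (c == -2 ==> 2*tab[0] + c > 8) || tab[0] > c - 2
Answer: WP = (c == -2 ==> 2*tab[0] + c > 8) || tab[0] > c - 2


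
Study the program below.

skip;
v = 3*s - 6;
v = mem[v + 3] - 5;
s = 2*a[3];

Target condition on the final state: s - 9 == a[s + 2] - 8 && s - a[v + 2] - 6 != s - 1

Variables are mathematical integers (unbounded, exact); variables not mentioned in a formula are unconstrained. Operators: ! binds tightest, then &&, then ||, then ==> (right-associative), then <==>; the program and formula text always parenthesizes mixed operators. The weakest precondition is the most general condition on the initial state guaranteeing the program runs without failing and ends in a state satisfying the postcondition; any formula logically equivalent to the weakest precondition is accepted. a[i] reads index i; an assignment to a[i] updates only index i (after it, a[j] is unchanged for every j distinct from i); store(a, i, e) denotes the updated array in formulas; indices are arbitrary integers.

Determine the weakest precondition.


Working backward. After the program, the postcondition s - 9 == a[s + 2] - 8 && s - a[v + 2] - 6 != s - 1 must hold; in canonical form it is s == a[s + 2] + 1 && a[v + 2] != -5.
Before s := 2*a[3]: 2*a[3] == a[2*a[3] + 2] + 1 && a[v + 2] != -5
Before v := mem[v + 3] - 5: 2*a[3] == a[2*a[3] + 2] + 1 && a[mem[v + 3] - 3] != -5
Before v := 3*s - 6: 2*a[3] == a[2*a[3] + 2] + 1 && a[mem[3*s - 3] - 3] != -5
Before skip: 2*a[3] == a[2*a[3] + 2] + 1 && a[mem[3*s - 3] - 3] != -5
Answer: WP = 2*a[3] == a[2*a[3] + 2] + 1 && a[mem[3*s - 3] - 3] != -5


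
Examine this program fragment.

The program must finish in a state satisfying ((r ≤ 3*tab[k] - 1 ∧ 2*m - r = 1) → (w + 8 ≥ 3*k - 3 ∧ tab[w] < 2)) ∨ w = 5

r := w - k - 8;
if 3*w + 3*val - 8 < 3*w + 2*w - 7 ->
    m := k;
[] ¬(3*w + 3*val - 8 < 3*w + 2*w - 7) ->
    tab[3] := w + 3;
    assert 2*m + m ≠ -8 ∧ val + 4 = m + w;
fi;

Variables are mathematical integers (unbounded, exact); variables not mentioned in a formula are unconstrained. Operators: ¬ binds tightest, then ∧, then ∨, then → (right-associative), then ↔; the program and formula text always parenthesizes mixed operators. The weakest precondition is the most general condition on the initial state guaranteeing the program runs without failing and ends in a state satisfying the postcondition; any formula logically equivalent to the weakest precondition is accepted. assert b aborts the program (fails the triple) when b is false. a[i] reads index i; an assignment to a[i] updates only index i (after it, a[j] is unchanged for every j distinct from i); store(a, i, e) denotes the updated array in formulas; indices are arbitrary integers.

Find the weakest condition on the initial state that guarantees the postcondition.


Working backward. After the program, the postcondition ((r ≤ 3*tab[k] - 1 ∧ 2*m - r = 1) → (w + 8 ≥ 3*k - 3 ∧ tab[w] < 2)) ∨ w = 5 must hold; in canonical form it is ((r ≤ 3*tab[k] - 1 ∧ 2*m = r + 1) → (w ≥ 3*k - 11 ∧ tab[w] < 2)) ∨ w = 5.
Then branch requires ((r ≤ 3*tab[k] - 1 ∧ 2*k = r + 1) → (w ≥ 3*k - 11 ∧ tab[w] < 2)) ∨ w = 5; else branch requires 3*m ≠ -8 ∧ val = m + w - 4 ∧ (((r ≤ 3*store(tab, 3, w + 3)[k] - 1 ∧ 2*m = r + 1) → (w ≥ 3*k - 11 ∧ store(tab, 3, w + 3)[w] < 2)) ∨ w = 5).
Before the if: (3*val < 2*w + 1 → (((r ≤ 3*tab[k] - 1 ∧ 2*k = r + 1) → (w ≥ 3*k - 11 ∧ tab[w] < 2)) ∨ w = 5)) ∧ ((¬(3*val < 2*w + 1)) → (3*m ≠ -8 ∧ val = m + w - 4 ∧ (((r ≤ 3*store(tab, 3, w + 3)[k] - 1 ∧ 2*m = r + 1) → (w ≥ 3*k - 11 ∧ store(tab, 3, w + 3)[w] < 2)) ∨ w = 5)))
Before r := w - k - 8: (3*val < 2*w + 1 → (((w ≤ 3*tab[k] + k + 7 ∧ 3*k = w - 7) → (w ≥ 3*k - 11 ∧ tab[w] < 2)) ∨ w = 5)) ∧ ((¬(3*val < 2*w + 1)) → (3*m ≠ -8 ∧ val = m + w - 4 ∧ (((w ≤ 3*store(tab, 3, w + 3)[k] + k + 7 ∧ k + 2*m = w - 7) → (w ≥ 3*k - 11 ∧ store(tab, 3, w + 3)[w] < 2)) ∨ w = 5)))
Answer: WP = (3*val < 2*w + 1 → (((w ≤ 3*tab[k] + k + 7 ∧ 3*k = w - 7) → (w ≥ 3*k - 11 ∧ tab[w] < 2)) ∨ w = 5)) ∧ ((¬(3*val < 2*w + 1)) → (3*m ≠ -8 ∧ val = m + w - 4 ∧ (((w ≤ 3*store(tab, 3, w + 3)[k] + k + 7 ∧ k + 2*m = w - 7) → (w ≥ 3*k - 11 ∧ store(tab, 3, w + 3)[w] < 2)) ∨ w = 5)))


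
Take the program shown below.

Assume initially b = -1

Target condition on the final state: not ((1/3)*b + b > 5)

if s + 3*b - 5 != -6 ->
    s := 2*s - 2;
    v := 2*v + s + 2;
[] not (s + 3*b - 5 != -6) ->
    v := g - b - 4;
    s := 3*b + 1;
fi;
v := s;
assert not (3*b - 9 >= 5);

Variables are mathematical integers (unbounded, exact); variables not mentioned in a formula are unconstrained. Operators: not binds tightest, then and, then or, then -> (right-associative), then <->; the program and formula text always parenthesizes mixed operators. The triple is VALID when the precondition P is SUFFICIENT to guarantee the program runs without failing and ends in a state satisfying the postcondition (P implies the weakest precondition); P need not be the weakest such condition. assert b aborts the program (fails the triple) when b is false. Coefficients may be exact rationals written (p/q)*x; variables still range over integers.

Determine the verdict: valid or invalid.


Working backward. After the program, the postcondition not ((1/3)*b + b > 5) must hold; in canonical form it is not ((4/3)*b > 5).
Before assert not (3*b - 9 >= 5): (not (3*b >= 14)) and (not ((4/3)*b > 5))
Before v := s: (not (3*b >= 14)) and (not ((4/3)*b > 5))
Then branch requires (not (3*b >= 14)) and (not ((4/3)*b > 5)); else branch requires (not (3*b >= 14)) and (not ((4/3)*b > 5)).
Before the if: (3*b + s != -1 -> ((not (3*b >= 14)) and (not ((4/3)*b > 5)))) and ((not (3*b + s != -1)) -> ((not (3*b >= 14)) and (not ((4/3)*b > 5))))
The weakest precondition is (3*b + s != -1 -> ((not (3*b >= 14)) and (not ((4/3)*b > 5)))) and ((not (3*b + s != -1)) -> ((not (3*b >= 14)) and (not ((4/3)*b > 5)))).
Check whether b = -1 implies it.
Every state satisfying the precondition satisfies the weakest precondition: the implication holds.
Answer: valid


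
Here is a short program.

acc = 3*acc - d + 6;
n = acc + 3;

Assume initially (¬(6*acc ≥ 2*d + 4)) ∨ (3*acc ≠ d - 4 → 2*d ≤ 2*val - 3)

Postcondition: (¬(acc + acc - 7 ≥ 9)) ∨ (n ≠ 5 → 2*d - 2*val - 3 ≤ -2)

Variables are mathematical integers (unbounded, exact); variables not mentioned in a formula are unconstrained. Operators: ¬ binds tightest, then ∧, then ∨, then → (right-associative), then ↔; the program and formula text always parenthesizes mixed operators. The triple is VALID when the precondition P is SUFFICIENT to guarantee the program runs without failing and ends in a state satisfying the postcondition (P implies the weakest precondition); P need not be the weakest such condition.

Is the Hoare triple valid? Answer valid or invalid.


Working backward. After the program, the postcondition (¬(acc + acc - 7 ≥ 9)) ∨ (n ≠ 5 → 2*d - 2*val - 3 ≤ -2) must hold; in canonical form it is (¬(2*acc ≥ 16)) ∨ (n ≠ 5 → 2*d ≤ 2*val + 1).
Before n := acc + 3: (¬(2*acc ≥ 16)) ∨ (acc ≠ 2 → 2*d ≤ 2*val + 1)
Before acc := 3*acc - d + 6: (¬(6*acc ≥ 2*d + 4)) ∨ (3*acc ≠ d - 4 → 2*d ≤ 2*val + 1)
The weakest precondition is (¬(6*acc ≥ 2*d + 4)) ∨ (3*acc ≠ d - 4 → 2*d ≤ 2*val + 1).
Check whether (¬(6*acc ≥ 2*d + 4)) ∨ (3*acc ≠ d - 4 → 2*d ≤ 2*val - 3) implies it.
Every state satisfying the precondition satisfies the weakest precondition: the implication holds.
Answer: valid


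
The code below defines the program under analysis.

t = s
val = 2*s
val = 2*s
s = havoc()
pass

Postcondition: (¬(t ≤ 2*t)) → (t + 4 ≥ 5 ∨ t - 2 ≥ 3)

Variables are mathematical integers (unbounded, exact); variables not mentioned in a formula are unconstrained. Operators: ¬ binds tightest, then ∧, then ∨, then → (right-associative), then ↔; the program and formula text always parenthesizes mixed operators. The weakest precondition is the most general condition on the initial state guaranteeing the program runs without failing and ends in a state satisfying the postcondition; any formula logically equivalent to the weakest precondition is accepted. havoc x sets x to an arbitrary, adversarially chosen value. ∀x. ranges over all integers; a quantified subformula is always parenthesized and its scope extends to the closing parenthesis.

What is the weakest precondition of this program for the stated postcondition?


Working backward. After the program, the postcondition (¬(t ≤ 2*t)) → (t + 4 ≥ 5 ∨ t - 2 ≥ 3) must hold; in canonical form it is (¬(t ≥ 0)) → (t ≥ 1 ∨ t ≥ 5).
Before skip: (¬(t ≥ 0)) → (t ≥ 1 ∨ t ≥ 5)
Before havoc s: (¬(t ≥ 0)) → (t ≥ 1 ∨ t ≥ 5)
Before val := 2*s: (¬(t ≥ 0)) → (t ≥ 1 ∨ t ≥ 5)
Before val := 2*s: (¬(t ≥ 0)) → (t ≥ 1 ∨ t ≥ 5)
Before t := s: (¬(s ≥ 0)) → (s ≥ 1 ∨ s ≥ 5)
Answer: WP = (¬(s ≥ 0)) → (s ≥ 1 ∨ s ≥ 5)


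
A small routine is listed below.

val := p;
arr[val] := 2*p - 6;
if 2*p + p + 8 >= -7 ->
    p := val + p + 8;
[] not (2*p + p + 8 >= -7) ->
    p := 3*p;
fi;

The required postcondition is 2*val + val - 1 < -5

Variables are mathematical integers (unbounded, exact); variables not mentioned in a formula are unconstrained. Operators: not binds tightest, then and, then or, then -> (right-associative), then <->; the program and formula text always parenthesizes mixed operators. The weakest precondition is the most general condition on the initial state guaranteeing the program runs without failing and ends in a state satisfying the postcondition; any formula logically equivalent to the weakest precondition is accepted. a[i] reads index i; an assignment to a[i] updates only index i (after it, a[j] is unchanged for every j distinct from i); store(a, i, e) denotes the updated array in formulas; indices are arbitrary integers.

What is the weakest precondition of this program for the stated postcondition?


Working backward. After the program, the postcondition 2*val + val - 1 < -5 must hold; in canonical form it is 3*val < -4.
Then branch requires 3*val < -4; else branch requires 3*val < -4.
Before the if: (3*p >= -15 -> 3*val < -4) and ((not (3*p >= -15)) -> 3*val < -4)
Before arr[val] := 2*p - 6: (3*p >= -15 -> 3*val < -4) and ((not (3*p >= -15)) -> 3*val < -4)
Before val := p: (3*p >= -15 -> 3*p < -4) and ((not (3*p >= -15)) -> 3*p < -4)
Answer: WP = (3*p >= -15 -> 3*p < -4) and ((not (3*p >= -15)) -> 3*p < -4)


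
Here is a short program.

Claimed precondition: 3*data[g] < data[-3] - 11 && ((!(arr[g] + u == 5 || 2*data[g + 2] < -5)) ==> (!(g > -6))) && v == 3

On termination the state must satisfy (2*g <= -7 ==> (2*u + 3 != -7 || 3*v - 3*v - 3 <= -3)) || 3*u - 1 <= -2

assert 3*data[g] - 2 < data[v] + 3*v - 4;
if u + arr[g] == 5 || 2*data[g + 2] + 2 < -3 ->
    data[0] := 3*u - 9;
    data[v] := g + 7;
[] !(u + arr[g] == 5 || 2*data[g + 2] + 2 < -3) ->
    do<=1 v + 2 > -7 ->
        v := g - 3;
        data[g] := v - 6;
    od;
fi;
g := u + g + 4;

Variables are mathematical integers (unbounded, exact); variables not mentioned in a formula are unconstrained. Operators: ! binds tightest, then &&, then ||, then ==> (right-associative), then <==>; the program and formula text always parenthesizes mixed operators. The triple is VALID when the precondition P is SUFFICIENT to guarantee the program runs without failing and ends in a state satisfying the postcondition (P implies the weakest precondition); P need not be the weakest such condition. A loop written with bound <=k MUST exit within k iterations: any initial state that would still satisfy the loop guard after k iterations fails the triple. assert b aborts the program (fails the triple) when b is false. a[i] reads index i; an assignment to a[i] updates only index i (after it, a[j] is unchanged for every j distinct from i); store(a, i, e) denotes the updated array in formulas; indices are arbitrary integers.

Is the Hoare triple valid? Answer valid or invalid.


Working backward. After the program, the postcondition (2*g <= -7 ==> (2*u + 3 != -7 || 3*v - 3*v - 3 <= -3)) || 3*u - 1 <= -2 must hold; in canonical form it is true.
Before g := u + g + 4: true
Then branch requires true; else branch requires v > -9 ==> (!(g > -6)).
Before the if: (!(arr[g] + u == 5 || 2*data[g + 2] < -5)) ==> (v > -9 ==> (!(g > -6)))
Before assert 3*data[g] - 2 < data[v] + 3*v - 4: 3*data[g] < data[v] + 3*v - 2 && ((!(arr[g] + u == 5 || 2*data[g + 2] < -5)) ==> (v > -9 ==> (!(g > -6))))
The weakest precondition is 3*data[g] < data[v] + 3*v - 2 && ((!(arr[g] + u == 5 || 2*data[g + 2] < -5)) ==> (v > -9 ==> (!(g > -6)))).
Check whether 3*data[g] < data[-3] - 11 && ((!(arr[g] + u == 5 || 2*data[g + 2] < -5)) ==> (!(g > -6))) && v == 3 implies it.
Countermodel: at the initial state arr = {[-3] = 0, [2] = 0, [3] = 0, [4] = 0, elsewhere 0}, data = {[-3] = 12, [2] = 0, [3] = -7, [4] = 12, elsewhere 12}, g = 2, u = 5, v = 3, the precondition holds but the weakest precondition fails.
Answer: invalid


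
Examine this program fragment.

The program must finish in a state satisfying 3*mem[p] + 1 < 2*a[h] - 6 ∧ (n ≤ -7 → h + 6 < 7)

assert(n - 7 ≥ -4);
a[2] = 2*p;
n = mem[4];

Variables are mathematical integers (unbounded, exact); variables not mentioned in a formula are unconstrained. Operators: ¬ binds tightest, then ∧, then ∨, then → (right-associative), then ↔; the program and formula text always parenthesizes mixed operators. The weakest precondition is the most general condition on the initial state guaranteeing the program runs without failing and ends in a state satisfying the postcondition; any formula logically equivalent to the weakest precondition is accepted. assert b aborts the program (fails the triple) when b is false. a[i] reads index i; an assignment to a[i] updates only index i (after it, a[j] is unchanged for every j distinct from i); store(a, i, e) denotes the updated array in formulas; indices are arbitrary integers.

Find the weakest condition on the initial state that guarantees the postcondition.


Working backward. After the program, the postcondition 3*mem[p] + 1 < 2*a[h] - 6 ∧ (n ≤ -7 → h + 6 < 7) must hold; in canonical form it is 3*mem[p] < 2*a[h] - 7 ∧ (n ≤ -7 → h < 1).
Before n := mem[4]: 3*mem[p] < 2*a[h] - 7 ∧ (mem[4] ≤ -7 → h < 1)
Before a[2] := 2*p: 3*mem[p] < 2*store(a, 2, 2*p)[h] - 7 ∧ (mem[4] ≤ -7 → h < 1)
Before assert n - 7 ≥ -4: n ≥ 3 ∧ 3*mem[p] < 2*store(a, 2, 2*p)[h] - 7 ∧ (mem[4] ≤ -7 → h < 1)
Answer: WP = n ≥ 3 ∧ 3*mem[p] < 2*store(a, 2, 2*p)[h] - 7 ∧ (mem[4] ≤ -7 → h < 1)


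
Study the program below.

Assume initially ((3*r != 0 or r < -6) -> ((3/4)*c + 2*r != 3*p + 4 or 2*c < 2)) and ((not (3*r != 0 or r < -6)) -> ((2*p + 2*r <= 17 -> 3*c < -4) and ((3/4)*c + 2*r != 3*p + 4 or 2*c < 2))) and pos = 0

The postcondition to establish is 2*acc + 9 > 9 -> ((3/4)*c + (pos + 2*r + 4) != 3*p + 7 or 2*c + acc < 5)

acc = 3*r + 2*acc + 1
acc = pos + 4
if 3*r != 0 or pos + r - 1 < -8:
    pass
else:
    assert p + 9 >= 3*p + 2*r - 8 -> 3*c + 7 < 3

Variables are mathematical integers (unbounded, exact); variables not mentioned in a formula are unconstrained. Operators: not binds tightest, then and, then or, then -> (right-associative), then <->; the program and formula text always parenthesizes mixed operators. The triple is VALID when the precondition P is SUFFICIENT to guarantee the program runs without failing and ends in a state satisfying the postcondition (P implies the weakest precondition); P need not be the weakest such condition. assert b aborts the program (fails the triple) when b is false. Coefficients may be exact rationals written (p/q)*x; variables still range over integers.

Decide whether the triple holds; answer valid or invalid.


Working backward. After the program, the postcondition 2*acc + 9 > 9 -> ((3/4)*c + (pos + 2*r + 4) != 3*p + 7 or 2*c + acc < 5) must hold; in canonical form it is 2*acc > 0 -> ((3/4)*c + pos + 2*r != 3*p + 3 or acc + 2*c < 5).
Then branch requires 2*acc > 0 -> ((3/4)*c + pos + 2*r != 3*p + 3 or acc + 2*c < 5); else branch requires (2*p + 2*r <= 17 -> 3*c < -4) and (2*acc > 0 -> ((3/4)*c + pos + 2*r != 3*p + 3 or acc + 2*c < 5)).
Before the if: ((3*r != 0 or pos + r < -7) -> (2*acc > 0 -> ((3/4)*c + pos + 2*r != 3*p + 3 or acc + 2*c < 5))) and ((not (3*r != 0 or pos + r < -7)) -> ((2*p + 2*r <= 17 -> 3*c < -4) and (2*acc > 0 -> ((3/4)*c + pos + 2*r != 3*p + 3 or acc + 2*c < 5))))
Before acc := pos + 4: ((3*r != 0 or pos + r < -7) -> (2*pos > -8 -> ((3/4)*c + pos + 2*r != 3*p + 3 or 2*c + pos < 1))) and ((not (3*r != 0 or pos + r < -7)) -> ((2*p + 2*r <= 17 -> 3*c < -4) and (2*pos > -8 -> ((3/4)*c + pos + 2*r != 3*p + 3 or 2*c + pos < 1))))
Before acc := 3*r + 2*acc + 1: ((3*r != 0 or pos + r < -7) -> (2*pos > -8 -> ((3/4)*c + pos + 2*r != 3*p + 3 or 2*c + pos < 1))) and ((not (3*r != 0 or pos + r < -7)) -> ((2*p + 2*r <= 17 -> 3*c < -4) and (2*pos > -8 -> ((3/4)*c + pos + 2*r != 3*p + 3 or 2*c + pos < 1))))
The weakest precondition is ((3*r != 0 or pos + r < -7) -> (2*pos > -8 -> ((3/4)*c + pos + 2*r != 3*p + 3 or 2*c + pos < 1))) and ((not (3*r != 0 or pos + r < -7)) -> ((2*p + 2*r <= 17 -> 3*c < -4) and (2*pos > -8 -> ((3/4)*c + pos + 2*r != 3*p + 3 or 2*c + pos < 1)))).
Check whether ((3*r != 0 or r < -6) -> ((3/4)*c + 2*r != 3*p + 4 or 2*c < 2)) and ((not (3*r != 0 or r < -6)) -> ((2*p + 2*r <= 17 -> 3*c < -4) and ((3/4)*c + 2*r != 3*p + 4 or 2*c < 2))) and pos = 0 implies it.
Countermodel: at the initial state c = 40, p = 9, pos = 0, r = 0, the precondition holds but the weakest precondition fails.
Answer: invalid


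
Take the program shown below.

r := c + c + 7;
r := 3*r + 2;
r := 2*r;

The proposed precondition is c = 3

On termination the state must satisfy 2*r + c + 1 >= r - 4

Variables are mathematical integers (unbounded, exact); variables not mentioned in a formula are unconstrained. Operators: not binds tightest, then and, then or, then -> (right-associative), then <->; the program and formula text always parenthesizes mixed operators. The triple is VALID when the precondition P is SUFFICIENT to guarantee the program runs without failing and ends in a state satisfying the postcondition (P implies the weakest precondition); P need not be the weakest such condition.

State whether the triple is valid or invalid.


Working backward. After the program, the postcondition 2*r + c + 1 >= r - 4 must hold; in canonical form it is c + r >= -5.
Before r := 2*r: c + 2*r >= -5
Before r := 3*r + 2: c + 6*r >= -9
Before r := c + c + 7: 13*c >= -51
The weakest precondition is 13*c >= -51.
Check whether c = 3 implies it.
Every state satisfying the precondition satisfies the weakest precondition: the implication holds.
Answer: valid


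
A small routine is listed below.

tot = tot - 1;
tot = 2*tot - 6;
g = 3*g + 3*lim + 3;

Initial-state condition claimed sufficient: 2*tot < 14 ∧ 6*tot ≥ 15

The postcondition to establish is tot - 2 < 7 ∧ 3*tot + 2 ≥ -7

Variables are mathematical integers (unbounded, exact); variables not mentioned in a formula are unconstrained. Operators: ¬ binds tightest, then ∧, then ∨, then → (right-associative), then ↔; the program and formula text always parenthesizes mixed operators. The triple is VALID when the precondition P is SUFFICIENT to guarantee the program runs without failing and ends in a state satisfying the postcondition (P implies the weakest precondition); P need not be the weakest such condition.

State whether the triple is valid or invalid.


Working backward. After the program, the postcondition tot - 2 < 7 ∧ 3*tot + 2 ≥ -7 must hold; in canonical form it is tot < 9 ∧ 3*tot ≥ -9.
Before g := 3*g + 3*lim + 3: tot < 9 ∧ 3*tot ≥ -9
Before tot := 2*tot - 6: 2*tot < 15 ∧ 6*tot ≥ 9
Before tot := tot - 1: 2*tot < 17 ∧ 6*tot ≥ 15
The weakest precondition is 2*tot < 17 ∧ 6*tot ≥ 15.
Check whether 2*tot < 14 ∧ 6*tot ≥ 15 implies it.
Every state satisfying the precondition satisfies the weakest precondition: the implication holds.
Answer: valid


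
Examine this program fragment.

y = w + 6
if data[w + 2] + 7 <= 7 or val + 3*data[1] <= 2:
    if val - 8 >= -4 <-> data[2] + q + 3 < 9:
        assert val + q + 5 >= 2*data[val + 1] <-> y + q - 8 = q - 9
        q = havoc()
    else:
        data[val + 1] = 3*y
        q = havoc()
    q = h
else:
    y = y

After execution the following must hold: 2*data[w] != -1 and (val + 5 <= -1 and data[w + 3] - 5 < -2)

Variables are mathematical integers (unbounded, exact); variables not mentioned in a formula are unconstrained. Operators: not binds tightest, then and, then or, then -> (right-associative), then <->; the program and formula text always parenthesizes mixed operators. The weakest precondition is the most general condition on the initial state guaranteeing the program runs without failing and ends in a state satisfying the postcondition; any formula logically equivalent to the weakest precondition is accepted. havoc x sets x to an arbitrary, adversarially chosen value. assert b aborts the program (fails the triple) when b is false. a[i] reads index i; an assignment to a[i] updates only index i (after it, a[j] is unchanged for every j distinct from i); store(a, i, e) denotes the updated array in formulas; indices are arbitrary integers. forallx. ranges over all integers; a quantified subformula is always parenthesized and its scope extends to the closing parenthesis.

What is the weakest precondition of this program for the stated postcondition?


Working backward. After the program, the postcondition 2*data[w] != -1 and (val + 5 <= -1 and data[w + 3] - 5 < -2) must hold; in canonical form it is 2*data[w] != -1 and val <= -6 and data[w + 3] < 3.
Then branch requires ((val >= 4 <-> data[2] + q < 6) -> ((q + val >= 2*data[val + 1] - 5 <-> y = -1) and 2*data[w] != -1 and val <= -6 and data[w + 3] < 3)) and ((not (val >= 4 <-> data[2] + q < 6)) -> (2*store(data, val + 1, 3*y)[w] != -1 and val <= -6 and store(data, val + 1, 3*y)[w + 3] < 3)); else branch requires 2*data[w] != -1 and val <= -6 and data[w + 3] < 3.
Before the if: ((data[w + 2] <= 0 or 3*data[1] + val <= 2) -> (((val >= 4 <-> data[2] + q < 6) -> ((q + val >= 2*data[val + 1] - 5 <-> y = -1) and 2*data[w] != -1 and val <= -6 and data[w + 3] < 3)) and ((not (val >= 4 <-> data[2] + q < 6)) -> (2*store(data, val + 1, 3*y)[w] != -1 and val <= -6 and store(data, val + 1, 3*y)[w + 3] < 3)))) and ((not (data[w + 2] <= 0 or 3*data[1] + val <= 2)) -> (2*data[w] != -1 and val <= -6 and data[w + 3] < 3))
Before y := w + 6: ((data[w + 2] <= 0 or 3*data[1] + val <= 2) -> (((val >= 4 <-> data[2] + q < 6) -> ((q + val >= 2*data[val + 1] - 5 <-> w = -7) and 2*data[w] != -1 and val <= -6 and data[w + 3] < 3)) and ((not (val >= 4 <-> data[2] + q < 6)) -> (2*store(data, val + 1, 3*w + 18)[w] != -1 and val <= -6 and store(data, val + 1, 3*w + 18)[w + 3] < 3)))) and ((not (data[w + 2] <= 0 or 3*data[1] + val <= 2)) -> (2*data[w] != -1 and val <= -6 and data[w + 3] < 3))
Answer: WP = ((data[w + 2] <= 0 or 3*data[1] + val <= 2) -> (((val >= 4 <-> data[2] + q < 6) -> ((q + val >= 2*data[val + 1] - 5 <-> w = -7) and 2*data[w] != -1 and val <= -6 and data[w + 3] < 3)) and ((not (val >= 4 <-> data[2] + q < 6)) -> (2*store(data, val + 1, 3*w + 18)[w] != -1 and val <= -6 and store(data, val + 1, 3*w + 18)[w + 3] < 3)))) and ((not (data[w + 2] <= 0 or 3*data[1] + val <= 2)) -> (2*data[w] != -1 and val <= -6 and data[w + 3] < 3))


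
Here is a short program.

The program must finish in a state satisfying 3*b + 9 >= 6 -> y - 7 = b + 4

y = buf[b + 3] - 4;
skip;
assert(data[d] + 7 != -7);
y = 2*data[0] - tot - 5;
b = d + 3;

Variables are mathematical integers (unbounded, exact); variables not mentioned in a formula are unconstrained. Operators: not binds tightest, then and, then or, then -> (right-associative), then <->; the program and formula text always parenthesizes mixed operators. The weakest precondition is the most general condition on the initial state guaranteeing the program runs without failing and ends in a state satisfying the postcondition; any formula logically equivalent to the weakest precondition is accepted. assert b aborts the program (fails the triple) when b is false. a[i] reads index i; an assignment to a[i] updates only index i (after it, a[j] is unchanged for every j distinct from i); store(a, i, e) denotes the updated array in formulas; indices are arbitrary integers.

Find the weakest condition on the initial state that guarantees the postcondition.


Working backward. After the program, the postcondition 3*b + 9 >= 6 -> y - 7 = b + 4 must hold; in canonical form it is 3*b >= -3 -> y = b + 11.
Before b := d + 3: 3*d >= -12 -> y = d + 14
Before y := 2*data[0] - tot - 5: 3*d >= -12 -> 2*data[0] = d + tot + 19
Before assert data[d] + 7 != -7: data[d] != -14 and (3*d >= -12 -> 2*data[0] = d + tot + 19)
Before skip: data[d] != -14 and (3*d >= -12 -> 2*data[0] = d + tot + 19)
Before y := buf[b + 3] - 4: data[d] != -14 and (3*d >= -12 -> 2*data[0] = d + tot + 19)
Answer: WP = data[d] != -14 and (3*d >= -12 -> 2*data[0] = d + tot + 19)


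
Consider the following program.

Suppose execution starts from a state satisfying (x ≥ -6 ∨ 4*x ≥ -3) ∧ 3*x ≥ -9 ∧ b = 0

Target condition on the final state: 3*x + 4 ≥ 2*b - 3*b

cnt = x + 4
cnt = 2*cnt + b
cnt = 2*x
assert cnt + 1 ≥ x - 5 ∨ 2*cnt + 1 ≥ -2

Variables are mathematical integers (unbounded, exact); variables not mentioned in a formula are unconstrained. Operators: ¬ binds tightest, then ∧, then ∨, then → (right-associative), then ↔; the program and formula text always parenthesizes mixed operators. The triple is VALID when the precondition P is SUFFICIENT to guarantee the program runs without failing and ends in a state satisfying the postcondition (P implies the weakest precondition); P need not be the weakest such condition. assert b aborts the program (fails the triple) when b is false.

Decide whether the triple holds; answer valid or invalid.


Working backward. After the program, the postcondition 3*x + 4 ≥ 2*b - 3*b must hold; in canonical form it is b + 3*x ≥ -4.
Before assert cnt + 1 ≥ x - 5 ∨ 2*cnt + 1 ≥ -2: (cnt ≥ x - 6 ∨ 2*cnt ≥ -3) ∧ b + 3*x ≥ -4
Before cnt := 2*x: (x ≥ -6 ∨ 4*x ≥ -3) ∧ b + 3*x ≥ -4
Before cnt := 2*cnt + b: (x ≥ -6 ∨ 4*x ≥ -3) ∧ b + 3*x ≥ -4
Before cnt := x + 4: (x ≥ -6 ∨ 4*x ≥ -3) ∧ b + 3*x ≥ -4
The weakest precondition is (x ≥ -6 ∨ 4*x ≥ -3) ∧ b + 3*x ≥ -4.
Check whether (x ≥ -6 ∨ 4*x ≥ -3) ∧ 3*x ≥ -9 ∧ b = 0 implies it.
Countermodel: at the initial state b = 0, x = -3, the precondition holds but the weakest precondition fails.
Answer: invalid


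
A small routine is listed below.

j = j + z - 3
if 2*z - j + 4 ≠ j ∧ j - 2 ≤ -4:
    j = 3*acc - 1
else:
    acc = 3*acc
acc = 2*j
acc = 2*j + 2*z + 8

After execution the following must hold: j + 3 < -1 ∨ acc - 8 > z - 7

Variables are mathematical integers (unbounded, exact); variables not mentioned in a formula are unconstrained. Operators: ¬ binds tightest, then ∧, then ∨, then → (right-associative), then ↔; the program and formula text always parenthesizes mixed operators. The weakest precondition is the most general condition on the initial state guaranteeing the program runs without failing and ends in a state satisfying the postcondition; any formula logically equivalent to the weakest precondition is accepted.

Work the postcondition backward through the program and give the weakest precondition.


Working backward. After the program, the postcondition j + 3 < -1 ∨ acc - 8 > z - 7 must hold; in canonical form it is j < -4 ∨ acc > z + 1.
Before acc := 2*j + 2*z + 8: j < -4 ∨ 2*j + z > -7
Before acc := 2*j: j < -4 ∨ 2*j + z > -7
Then branch requires 3*acc < -3 ∨ 6*acc + z > -5; else branch requires j < -4 ∨ 2*j + z > -7.
Before the if: ((2*z ≠ 2*j - 4 ∧ j ≤ -2) → (3*acc < -3 ∨ 6*acc + z > -5)) ∧ ((¬(2*z ≠ 2*j - 4 ∧ j ≤ -2)) → (j < -4 ∨ 2*j + z > -7))
Before j := j + z - 3: ((2*j ≠ 10 ∧ j + z ≤ 1) → (3*acc < -3 ∨ 6*acc + z > -5)) ∧ ((¬(2*j ≠ 10 ∧ j + z ≤ 1)) → (j + z < -1 ∨ 2*j + 3*z > -1))
Answer: WP = ((2*j ≠ 10 ∧ j + z ≤ 1) → (3*acc < -3 ∨ 6*acc + z > -5)) ∧ ((¬(2*j ≠ 10 ∧ j + z ≤ 1)) → (j + z < -1 ∨ 2*j + 3*z > -1))


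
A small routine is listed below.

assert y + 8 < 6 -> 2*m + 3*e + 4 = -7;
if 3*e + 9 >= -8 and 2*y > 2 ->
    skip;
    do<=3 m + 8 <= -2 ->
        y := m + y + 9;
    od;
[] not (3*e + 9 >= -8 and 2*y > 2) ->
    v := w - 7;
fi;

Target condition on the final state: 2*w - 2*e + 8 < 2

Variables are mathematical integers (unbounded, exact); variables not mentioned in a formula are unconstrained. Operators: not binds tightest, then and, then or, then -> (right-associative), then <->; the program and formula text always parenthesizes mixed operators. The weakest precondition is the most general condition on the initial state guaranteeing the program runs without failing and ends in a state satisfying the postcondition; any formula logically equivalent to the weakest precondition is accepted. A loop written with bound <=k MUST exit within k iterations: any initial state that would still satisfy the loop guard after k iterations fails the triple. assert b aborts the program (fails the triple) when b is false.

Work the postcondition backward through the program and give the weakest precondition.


Working backward. After the program, the postcondition 2*w - 2*e + 8 < 2 must hold; in canonical form it is 2*w < 2*e - 6.
Then branch requires (m <= -10 -> ((m <= -10 -> ((m <= -10 -> ((not (m <= -10)) and 2*w < 2*e - 6)) and ((not (m <= -10)) -> 2*w < 2*e - 6))) and ((not (m <= -10)) -> 2*w < 2*e - 6))) and ((not (m <= -10)) -> 2*w < 2*e - 6); else branch requires 2*w < 2*e - 6.
Before the if: ((3*e >= -17 and 2*y > 2) -> ((m <= -10 -> ((m <= -10 -> ((m <= -10 -> ((not (m <= -10)) and 2*w < 2*e - 6)) and ((not (m <= -10)) -> 2*w < 2*e - 6))) and ((not (m <= -10)) -> 2*w < 2*e - 6))) and ((not (m <= -10)) -> 2*w < 2*e - 6))) and ((not (3*e >= -17 and 2*y > 2)) -> 2*w < 2*e - 6)
Before assert y + 8 < 6 -> 2*m + 3*e + 4 = -7: (y < -2 -> 3*e + 2*m = -11) and ((3*e >= -17 and 2*y > 2) -> ((m <= -10 -> ((m <= -10 -> ((m <= -10 -> ((not (m <= -10)) and 2*w < 2*e - 6)) and ((not (m <= -10)) -> 2*w < 2*e - 6))) and ((not (m <= -10)) -> 2*w < 2*e - 6))) and ((not (m <= -10)) -> 2*w < 2*e - 6))) and ((not (3*e >= -17 and 2*y > 2)) -> 2*w < 2*e - 6)
Answer: WP = (y < -2 -> 3*e + 2*m = -11) and ((3*e >= -17 and 2*y > 2) -> ((m <= -10 -> ((m <= -10 -> ((m <= -10 -> ((not (m <= -10)) and 2*w < 2*e - 6)) and ((not (m <= -10)) -> 2*w < 2*e - 6))) and ((not (m <= -10)) -> 2*w < 2*e - 6))) and ((not (m <= -10)) -> 2*w < 2*e - 6))) and ((not (3*e >= -17 and 2*y > 2)) -> 2*w < 2*e - 6)


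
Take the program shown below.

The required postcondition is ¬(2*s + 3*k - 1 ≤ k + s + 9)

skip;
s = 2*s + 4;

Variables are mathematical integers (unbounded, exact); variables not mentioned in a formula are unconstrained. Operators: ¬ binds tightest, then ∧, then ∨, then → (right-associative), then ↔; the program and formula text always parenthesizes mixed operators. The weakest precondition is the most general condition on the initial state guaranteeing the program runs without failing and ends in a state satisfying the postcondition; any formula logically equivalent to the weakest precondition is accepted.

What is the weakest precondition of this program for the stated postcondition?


Working backward. After the program, the postcondition ¬(2*s + 3*k - 1 ≤ k + s + 9) must hold; in canonical form it is ¬(2*k + s ≤ 10).
Before s := 2*s + 4: ¬(2*k + 2*s ≤ 6)
Before skip: ¬(2*k + 2*s ≤ 6)
Answer: WP = ¬(2*k + 2*s ≤ 6)


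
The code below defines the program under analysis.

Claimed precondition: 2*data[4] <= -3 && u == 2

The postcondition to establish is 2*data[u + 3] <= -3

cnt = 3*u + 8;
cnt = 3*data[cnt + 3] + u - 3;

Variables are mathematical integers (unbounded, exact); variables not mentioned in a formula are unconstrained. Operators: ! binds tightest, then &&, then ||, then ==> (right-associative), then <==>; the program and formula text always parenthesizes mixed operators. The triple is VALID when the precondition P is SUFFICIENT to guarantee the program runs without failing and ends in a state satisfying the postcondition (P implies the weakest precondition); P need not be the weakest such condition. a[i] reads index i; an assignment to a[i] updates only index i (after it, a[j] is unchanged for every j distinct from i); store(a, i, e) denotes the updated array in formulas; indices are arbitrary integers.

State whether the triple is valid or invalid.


Working backward. After the program, 2*data[u + 3] <= -3 must hold.
Before cnt := 3*data[cnt + 3] + u - 3: 2*data[u + 3] <= -3
Before cnt := 3*u + 8: 2*data[u + 3] <= -3
The weakest precondition is 2*data[u + 3] <= -3.
Check whether 2*data[4] <= -3 && u == 2 implies it.
Countermodel: at the initial state data = {[4] = -2, [5] = 0, elsewhere -2}, u = 2, the precondition holds but the weakest precondition fails.
Answer: invalid


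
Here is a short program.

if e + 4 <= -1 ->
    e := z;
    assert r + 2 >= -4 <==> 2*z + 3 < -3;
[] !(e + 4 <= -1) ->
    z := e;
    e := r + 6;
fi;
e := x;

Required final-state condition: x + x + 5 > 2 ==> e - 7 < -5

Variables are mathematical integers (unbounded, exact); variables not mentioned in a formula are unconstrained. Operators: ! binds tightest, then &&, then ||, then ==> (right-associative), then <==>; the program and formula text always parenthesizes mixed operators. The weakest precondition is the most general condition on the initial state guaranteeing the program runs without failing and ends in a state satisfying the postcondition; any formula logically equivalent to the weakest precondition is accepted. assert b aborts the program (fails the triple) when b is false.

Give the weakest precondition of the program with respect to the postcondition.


Working backward. After the program, the postcondition x + x + 5 > 2 ==> e - 7 < -5 must hold; in canonical form it is 2*x > -3 ==> e < 2.
Before e := x: 2*x > -3 ==> x < 2
Then branch requires (r >= -6 <==> 2*z < -6) && (2*x > -3 ==> x < 2); else branch requires 2*x > -3 ==> x < 2.
Before the if: (e <= -5 ==> ((r >= -6 <==> 2*z < -6) && (2*x > -3 ==> x < 2))) && ((!(e <= -5)) ==> (2*x > -3 ==> x < 2))
Answer: WP = (e <= -5 ==> ((r >= -6 <==> 2*z < -6) && (2*x > -3 ==> x < 2))) && ((!(e <= -5)) ==> (2*x > -3 ==> x < 2))
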